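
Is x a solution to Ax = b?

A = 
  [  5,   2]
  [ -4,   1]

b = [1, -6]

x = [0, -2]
No

Ax = [-4, -2] ≠ b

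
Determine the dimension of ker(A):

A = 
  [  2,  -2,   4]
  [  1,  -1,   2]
nullity(A) = 2

Row reduce:
R2 → R2 - (1/2)·R1
REF = 
  [  2,  -2,   4]
  [  0,   0,   0]
Pivot columns: 1 → 1 pivot.
rank(A) = 1, so nullity(A) = 3 - 1 = 2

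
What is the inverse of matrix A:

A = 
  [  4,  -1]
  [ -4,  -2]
det(A) = (4)(-2) - (-1)(-4) = -12
For a 2×2 matrix, A⁻¹ = (1/det(A)) · [[d, -b], [-c, a]]
    = (-1/12) · [[-2, 1], [4, 4]]

A⁻¹ = 
  [  1/6, -1/12]
  [ -1/3,  -1/3]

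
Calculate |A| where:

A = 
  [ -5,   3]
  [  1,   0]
For a 2×2 matrix, det = ad - bc = (-5)(0) - (3)(1) = -3

det(A) = -3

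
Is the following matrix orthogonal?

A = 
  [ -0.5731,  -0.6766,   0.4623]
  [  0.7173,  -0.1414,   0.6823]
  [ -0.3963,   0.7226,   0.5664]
Yes

AᵀA = 
  [  1,   0,   0]
  [  0,   0.9999,   0]
  [  0,   0,   1.0001]
≈ I (equal to I up to the 4-dp rounding of the entries)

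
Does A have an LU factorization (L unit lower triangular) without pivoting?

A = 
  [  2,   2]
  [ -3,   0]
Yes.
A[1,1] = 2 ≠ 0, so Gaussian elimination proceeds without a row swap: multiplier ℓ₂₁ = (-3)/(2) = -3/2, and U[2,2] = 0 - (-3/2)(2) = 3.
L = 
  [   1,    0]
  [-3/2,    1]
U = 
  [  2,   2]
  [  0,   3]
Check row 2 of LU: [(-3/2)(2), (-3/2)(2) + 3] = [-3, 0] = row 2 of A ✓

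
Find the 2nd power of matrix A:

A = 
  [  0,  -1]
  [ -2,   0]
A² = A·A:
A²[1,1] = (0)(0) + (-1)(-2) = 2
A²[1,2] = (0)(-1) + (-1)(0) = 0
A²[2,1] = (-2)(0) + (0)(-2) = 0
A²[2,2] = (-2)(-1) + (0)(0) = 2
A² = 
  [  2,   0]
  [  0,   2]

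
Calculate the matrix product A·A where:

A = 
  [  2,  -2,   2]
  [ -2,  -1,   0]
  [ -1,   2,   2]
A² = A·A:
A²[1,1] = (2)(2) + (-2)(-2) + (2)(-1) = 6
A²[1,2] = (2)(-2) + (-2)(-1) + (2)(2) = 2
A²[1,3] = (2)(2) + (-2)(0) + (2)(2) = 8
A²[2,1] = (-2)(2) + (-1)(-2) + (0)(-1) = -2
A²[2,2] = (-2)(-2) + (-1)(-1) + (0)(2) = 5
A²[2,3] = (-2)(2) + (-1)(0) + (0)(2) = -4
A²[3,1] = (-1)(2) + (2)(-2) + (2)(-1) = -8
A²[3,2] = (-1)(-2) + (2)(-1) + (2)(2) = 4
A²[3,3] = (-1)(2) + (2)(0) + (2)(2) = 2
A² = 
  [  6,   2,   8]
  [ -2,   5,  -4]
  [ -8,   4,   2]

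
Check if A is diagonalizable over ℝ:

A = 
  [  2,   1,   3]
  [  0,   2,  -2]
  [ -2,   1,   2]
No

Characteristic polynomial: det(λI - A) = λ³ - 6λ² + 20λ - 28
By the rational root theorem any rational root is an integer dividing 28; none of those is a root, so p(λ) has no rational roots and hence (being an irreducible cubic) no repeated roots.
Discriminant of the cubic: Δ = -2480
Δ < 0 ⇒ one real eigenvalue and a complex-conjugate pair: λ ≈ 1.757 + 2.86i, 1.757 - 2.86i, 2.486
Has complex eigenvalues (not diagonalizable over ℝ).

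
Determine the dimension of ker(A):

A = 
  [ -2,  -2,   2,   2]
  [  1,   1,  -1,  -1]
nullity(A) = 3

Row reduce:
R2 → R2 + (1/2)·R1
REF = 
  [ -2,  -2,   2,   2]
  [  0,   0,   0,   0]
Pivot columns: 1 → 1 pivot.
rank(A) = 1, so nullity(A) = 4 - 1 = 3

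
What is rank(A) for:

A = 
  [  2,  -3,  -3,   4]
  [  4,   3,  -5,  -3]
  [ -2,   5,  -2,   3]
Row reduce:
R2 → R2 - (2)·R1
R3 → R3 + (1)·R1
R3 → R3 - (2/9)·R2
REF = 
  [    2,    -3,    -3,     4]
  [    0,     9,     1,   -11]
  [    0,     0, -47/9,  85/9]
Pivot columns: 1, 2, 3 → 3 pivots.

rank(A) = 3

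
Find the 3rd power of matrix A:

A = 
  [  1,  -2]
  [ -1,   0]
A^3 = 
  [  5,  -6]
  [ -3,   2]

A² = A·A:
A²[1,1] = (1)(1) + (-2)(-1) = 3
A²[1,2] = (1)(-2) + (-2)(0) = -2
A²[2,1] = (-1)(1) + (0)(-1) = -1
A²[2,2] = (-1)(-2) + (0)(0) = 2
A² = 
  [  3,  -2]
  [ -1,   2]

A^3 = A^2·A:
A^3[1,1] = (3)(1) + (-2)(-1) = 5
A^3[1,2] = (3)(-2) + (-2)(0) = -6
A^3[2,1] = (-1)(1) + (2)(-1) = -3
A^3[2,2] = (-1)(-2) + (2)(0) = 2
A^3 = 
  [  5,  -6]
  [ -3,   2]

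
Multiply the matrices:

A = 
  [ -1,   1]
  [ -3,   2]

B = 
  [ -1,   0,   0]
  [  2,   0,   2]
A is 2×2 and B is 2×3, so AB is 2×3. Each entry is (row of A)·(column of B):
AB[1,1] = (-1)(-1) + (1)(2) = 3
AB[1,2] = (-1)(0) + (1)(0) = 0
AB[1,3] = (-1)(0) + (1)(2) = 2
AB[2,1] = (-3)(-1) + (2)(2) = 7
AB[2,2] = (-3)(0) + (2)(0) = 0
AB[2,3] = (-3)(0) + (2)(2) = 4

AB = 
  [  3,   0,   2]
  [  7,   0,   4]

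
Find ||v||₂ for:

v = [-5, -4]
6.403

||v||₂ = √((-5)² + (-4)²) = √41 = 6.403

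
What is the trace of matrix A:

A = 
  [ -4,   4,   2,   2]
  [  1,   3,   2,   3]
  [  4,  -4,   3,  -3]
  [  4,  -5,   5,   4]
6

tr(A) = -4 + 3 + 3 + 4 = 6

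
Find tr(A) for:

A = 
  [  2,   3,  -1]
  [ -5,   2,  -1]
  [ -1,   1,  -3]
1

tr(A) = 2 + 2 + -3 = 1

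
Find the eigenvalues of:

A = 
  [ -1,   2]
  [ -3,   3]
λ = 1 + i√2, 1 - i√2  (≈ 1 + 1.414i, 1 - 1.414i)

tr(A) = 2, det(A) = 3
Characteristic polynomial: λ² - tr(A)λ + det(A) = λ² - 2λ + 3
λ² - 2λ + 3 = 0  ⇒  λ = (2 ± √((-2)² - 4·(3)))/2 = (2 ± √(-8))/2
  = 1 + i√2,  1 - i√2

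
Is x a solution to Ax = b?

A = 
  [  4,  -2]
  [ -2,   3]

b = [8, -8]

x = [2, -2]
No

Ax = [12, -10] ≠ b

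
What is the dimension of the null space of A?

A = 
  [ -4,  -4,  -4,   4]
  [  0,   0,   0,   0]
nullity(A) = 3

Row reduce:
(no row operations needed)
REF = 
  [ -4,  -4,  -4,   4]
  [  0,   0,   0,   0]
Pivot columns: 1 → 1 pivot.
rank(A) = 1, so nullity(A) = 4 - 1 = 3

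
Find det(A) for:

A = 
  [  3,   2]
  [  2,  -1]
-7

For a 2×2 matrix, det = ad - bc = (3)(-1) - (2)(2) = -7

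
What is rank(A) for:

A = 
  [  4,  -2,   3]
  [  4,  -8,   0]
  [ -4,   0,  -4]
Row reduce:
R2 → R2 - (1)·R1
R3 → R3 + (1)·R1
R3 → R3 - (1/3)·R2
REF = 
  [  4,  -2,   3]
  [  0,  -6,  -3]
  [  0,   0,   0]
Pivot columns: 1, 2 → 2 pivots.

rank(A) = 2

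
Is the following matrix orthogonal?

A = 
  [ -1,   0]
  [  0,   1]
Yes

AᵀA = 
  [  1,   0]
  [  0,   1]
= I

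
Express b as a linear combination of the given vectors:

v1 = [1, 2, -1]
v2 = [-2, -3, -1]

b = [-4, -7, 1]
c1 = -2, c2 = 1

b = -2·v1 + 1·v2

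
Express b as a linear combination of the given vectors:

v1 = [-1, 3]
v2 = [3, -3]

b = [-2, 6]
c1 = 2, c2 = 0

b = 2·v1 + 0·v2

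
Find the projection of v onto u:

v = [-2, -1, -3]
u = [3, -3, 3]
v·u = (-2)(3) + (-1)(-3) + (-3)(3) = -12
u·u = (3)² + (-3)² + (3)² = 27
proj_u(v) = (v·u / u·u) × u = (-12/27) × u = (-4/9) × u

proj_u(v) = [-4/3, 4/3, -4/3]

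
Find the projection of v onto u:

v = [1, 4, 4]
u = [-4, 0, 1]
v·u = (1)(-4) + (4)(0) + (4)(1) = 0
u·u = (-4)² + (0)² + (1)² = 17
proj_u(v) = (v·u / u·u) × u = (0/17) × u = (0) × u

proj_u(v) = [0, 0, 0]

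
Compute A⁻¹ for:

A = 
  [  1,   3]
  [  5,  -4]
det(A) = (1)(-4) - (3)(5) = -19
For a 2×2 matrix, A⁻¹ = (1/det(A)) · [[d, -b], [-c, a]]
    = (-1/19) · [[-4, -3], [-5, 1]]

A⁻¹ = 
  [ 4/19,  3/19]
  [ 5/19, -1/19]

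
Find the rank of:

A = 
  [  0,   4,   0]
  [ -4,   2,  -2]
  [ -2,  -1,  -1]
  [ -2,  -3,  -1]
Row reduce:
Swap R1 ↔ R2
R3 → R3 - (1/2)·R1
R4 → R4 - (1/2)·R1
R3 → R3 + (1/2)·R2
R4 → R4 + (1)·R2
REF = 
  [ -4,   2,  -2]
  [  0,   4,   0]
  [  0,   0,   0]
  [  0,   0,   0]
Pivot columns: 1, 2 → 2 pivots.

rank(A) = 2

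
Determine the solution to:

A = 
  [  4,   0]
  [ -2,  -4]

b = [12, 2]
x = [3, -2]

Row reduce the augmented matrix [A|b]:
R2 → R2 + (1/2)·R1
REF = 
  [  4,   0,  12]
  [  0,  -4,   8]

Back-substitution:
x₂ = 8 / (-4) = -2
x₁ = (12 - (0)(-2)) / 4 = 3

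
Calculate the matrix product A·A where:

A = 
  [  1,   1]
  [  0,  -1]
A² = A·A:
A²[1,1] = (1)(1) + (1)(0) = 1
A²[1,2] = (1)(1) + (1)(-1) = 0
A²[2,1] = (0)(1) + (-1)(0) = 0
A²[2,2] = (0)(1) + (-1)(-1) = 1
A² = 
  [  1,   0]
  [  0,   1]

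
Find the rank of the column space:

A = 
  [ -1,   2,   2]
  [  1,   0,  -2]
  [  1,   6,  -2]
Row reduce:
R2 → R2 + (1)·R1
R3 → R3 + (1)·R1
R3 → R3 - (4)·R2
REF = 
  [ -1,   2,   2]
  [  0,   2,   0]
  [  0,   0,   0]
Pivot columns: 1, 2 → 2 pivots.
dim(Col(A)) = number of pivot columns = 2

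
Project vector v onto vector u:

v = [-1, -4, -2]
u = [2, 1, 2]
v·u = (-1)(2) + (-4)(1) + (-2)(2) = -10
u·u = (2)² + (1)² + (2)² = 9
proj_u(v) = (v·u / u·u) × u = (-10/9) × u

proj_u(v) = [-20/9, -10/9, -20/9]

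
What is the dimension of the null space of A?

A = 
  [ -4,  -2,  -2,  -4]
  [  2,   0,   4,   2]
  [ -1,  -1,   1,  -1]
nullity(A) = 2

Row reduce:
R2 → R2 + (1/2)·R1
R3 → R3 - (1/4)·R1
R3 → R3 - (1/2)·R2
REF = 
  [ -4,  -2,  -2,  -4]
  [  0,  -1,   3,   0]
  [  0,   0,   0,   0]
Pivot columns: 1, 2 → 2 pivots.
rank(A) = 2, so nullity(A) = 4 - 2 = 2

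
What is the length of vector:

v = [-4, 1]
4.123

||v||₂ = √((-4)² + (1)²) = √17 = 4.123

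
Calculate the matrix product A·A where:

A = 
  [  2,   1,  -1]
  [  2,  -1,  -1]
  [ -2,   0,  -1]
A² = A·A:
A²[1,1] = (2)(2) + (1)(2) + (-1)(-2) = 8
A²[1,2] = (2)(1) + (1)(-1) + (-1)(0) = 1
A²[1,3] = (2)(-1) + (1)(-1) + (-1)(-1) = -2
A²[2,1] = (2)(2) + (-1)(2) + (-1)(-2) = 4
A²[2,2] = (2)(1) + (-1)(-1) + (-1)(0) = 3
A²[2,3] = (2)(-1) + (-1)(-1) + (-1)(-1) = 0
A²[3,1] = (-2)(2) + (0)(2) + (-1)(-2) = -2
A²[3,2] = (-2)(1) + (0)(-1) + (-1)(0) = -2
A²[3,3] = (-2)(-1) + (0)(-1) + (-1)(-1) = 3
A² = 
  [  8,   1,  -2]
  [  4,   3,   0]
  [ -2,  -2,   3]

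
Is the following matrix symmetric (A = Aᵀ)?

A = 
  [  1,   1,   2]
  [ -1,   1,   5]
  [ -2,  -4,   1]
No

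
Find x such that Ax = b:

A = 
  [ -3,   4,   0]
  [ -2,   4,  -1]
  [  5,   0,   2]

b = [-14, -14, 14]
x = [2, -2, 2]

Row reduce the augmented matrix [A|b]:
R2 → R2 - (2/3)·R1
R3 → R3 + (5/3)·R1
R3 → R3 - (5)·R2
REF = 
  [   -3,     4,     0,   -14]
  [    0,   4/3,    -1, -14/3]
  [    0,     0,     7,    14]

Back-substitution:
x₃ = 14 / 7 = 2
x₂ = (-14/3 - (-1)(2)) / (4/3) = -2
x₁ = (-14 - (4)(-2) - (0)(2)) / (-3) = 2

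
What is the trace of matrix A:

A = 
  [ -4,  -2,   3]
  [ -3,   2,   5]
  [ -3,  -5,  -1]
-3

tr(A) = -4 + 2 + -1 = -3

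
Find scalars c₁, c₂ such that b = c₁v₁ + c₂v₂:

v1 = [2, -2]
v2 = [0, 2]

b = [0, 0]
c1 = 0, c2 = 0

b = 0·v1 + 0·v2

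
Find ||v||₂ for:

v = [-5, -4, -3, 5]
8.66

||v||₂ = √((-5)² + (-4)² + (-3)² + (5)²) = √75 = 8.66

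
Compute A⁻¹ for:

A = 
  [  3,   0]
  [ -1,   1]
det(A) = (3)(1) - (0)(-1) = 3
For a 2×2 matrix, A⁻¹ = (1/det(A)) · [[d, -b], [-c, a]]
    = (1/3) · [[1, 0], [1, 3]]

A⁻¹ = 
  [1/3,   0]
  [1/3,   1]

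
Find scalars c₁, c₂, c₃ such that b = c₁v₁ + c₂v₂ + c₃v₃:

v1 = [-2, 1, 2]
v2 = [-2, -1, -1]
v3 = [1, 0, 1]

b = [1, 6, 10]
c1 = 3, c2 = -3, c3 = 1

b = 3·v1 + -3·v2 + 1·v3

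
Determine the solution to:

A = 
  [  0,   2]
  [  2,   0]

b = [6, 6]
x = [3, 3]

Row reduce the augmented matrix [A|b]:
Swap R1 ↔ R2
REF = 
  [  2,   0,   6]
  [  0,   2,   6]

Back-substitution:
x₂ = 6 / 2 = 3
x₁ = (6 - (0)(3)) / 2 = 3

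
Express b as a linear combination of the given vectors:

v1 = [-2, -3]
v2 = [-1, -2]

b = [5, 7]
c1 = -3, c2 = 1

b = -3·v1 + 1·v2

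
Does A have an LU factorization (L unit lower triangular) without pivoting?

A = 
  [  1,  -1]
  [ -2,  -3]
Yes.
A[1,1] = 1 ≠ 0, so Gaussian elimination proceeds without a row swap: multiplier ℓ₂₁ = (-2)/(1) = -2, and U[2,2] = -3 - (-2)(-1) = -5.
L = 
  [  1,   0]
  [ -2,   1]
U = 
  [  1,  -1]
  [  0,  -5]
Check row 2 of LU: [(-2)(1), (-2)(-1) + (-5)] = [-2, -3] = row 2 of A ✓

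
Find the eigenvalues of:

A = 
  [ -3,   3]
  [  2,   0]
tr(A) = -3, det(A) = -6
Characteristic polynomial: λ² - tr(A)λ + det(A) = λ² + 3λ - 6
λ² + 3λ - 6 = 0  ⇒  λ = (-3 ± √((3)² - 4·(-6)))/2 = (-3 ± √(33))/2
  = (-3 + √33)/2,  (-3 - √33)/2

λ = (-3 + √33)/2, (-3 - √33)/2  (≈ 1.372, -4.372)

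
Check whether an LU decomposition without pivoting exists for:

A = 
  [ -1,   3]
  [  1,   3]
Yes.
A[1,1] = -1 ≠ 0, so Gaussian elimination proceeds without a row swap: multiplier ℓ₂₁ = (1)/(-1) = -1, and U[2,2] = 3 - (-1)(3) = 6.
L = 
  [  1,   0]
  [ -1,   1]
U = 
  [ -1,   3]
  [  0,   6]
Check row 2 of LU: [(-1)(-1), (-1)(3) + 6] = [1, 3] = row 2 of A ✓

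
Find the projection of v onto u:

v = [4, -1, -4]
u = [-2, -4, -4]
v·u = (4)(-2) + (-1)(-4) + (-4)(-4) = 12
u·u = (-2)² + (-4)² + (-4)² = 36
proj_u(v) = (v·u / u·u) × u = (12/36) × u = (1/3) × u

proj_u(v) = [-2/3, -4/3, -4/3]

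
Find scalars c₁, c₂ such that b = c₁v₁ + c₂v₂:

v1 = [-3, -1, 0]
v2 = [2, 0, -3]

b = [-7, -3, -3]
c1 = 3, c2 = 1

b = 3·v1 + 1·v2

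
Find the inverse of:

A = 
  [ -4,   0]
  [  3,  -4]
det(A) = (-4)(-4) - (0)(3) = 16
For a 2×2 matrix, A⁻¹ = (1/det(A)) · [[d, -b], [-c, a]]
    = (1/16) · [[-4, 0], [-3, -4]]

A⁻¹ = 
  [ -1/4,     0]
  [-3/16,  -1/4]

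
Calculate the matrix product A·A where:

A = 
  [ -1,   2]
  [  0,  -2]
A² = A·A:
A²[1,1] = (-1)(-1) + (2)(0) = 1
A²[1,2] = (-1)(2) + (2)(-2) = -6
A²[2,1] = (0)(-1) + (-2)(0) = 0
A²[2,2] = (0)(2) + (-2)(-2) = 4
A² = 
  [  1,  -6]
  [  0,   4]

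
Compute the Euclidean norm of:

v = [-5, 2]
5.385

||v||₂ = √((-5)² + (2)²) = √29 = 5.385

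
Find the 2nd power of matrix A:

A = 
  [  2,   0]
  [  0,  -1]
A² = A·A:
A²[1,1] = (2)(2) + (0)(0) = 4
A²[1,2] = (2)(0) + (0)(-1) = 0
A²[2,1] = (0)(2) + (-1)(0) = 0
A²[2,2] = (0)(0) + (-1)(-1) = 1
A² = 
  [  4,   0]
  [  0,   1]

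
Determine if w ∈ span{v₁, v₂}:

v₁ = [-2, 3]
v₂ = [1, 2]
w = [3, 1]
Yes

Form the augmented matrix and row-reduce:
[v₁|v₂|w] = 
  [ -2,   1,   3]
  [  3,   2,   1]
R2 → R2 + (3/2)·R1
REF = 
  [  -2,    1,    3]
  [   0,  7/2, 11/2]

No row of the form [0 0 | nonzero], so the system is consistent. Back-substitution gives c₁ = -5/7, c₂ = 11/7: w = (-5/7)·v₁ + (11/7)·v₂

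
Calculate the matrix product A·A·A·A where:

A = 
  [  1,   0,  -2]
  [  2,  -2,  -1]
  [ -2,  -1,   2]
A^4 = 
  [ 73,  20, -92]
  [ 32,  25, -56]
  [-112, -16, 129]

A² = A·A:
A²[1,1] = (1)(1) + (0)(2) + (-2)(-2) = 5
A²[1,2] = (1)(0) + (0)(-2) + (-2)(-1) = 2
A²[1,3] = (1)(-2) + (0)(-1) + (-2)(2) = -6
A²[2,1] = (2)(1) + (-2)(2) + (-1)(-2) = 0
A²[2,2] = (2)(0) + (-2)(-2) + (-1)(-1) = 5
A²[2,3] = (2)(-2) + (-2)(-1) + (-1)(2) = -4
A²[3,1] = (-2)(1) + (-1)(2) + (2)(-2) = -8
A²[3,2] = (-2)(0) + (-1)(-2) + (2)(-1) = 0
A²[3,3] = (-2)(-2) + (-1)(-1) + (2)(2) = 9
A² = 
  [  5,   2,  -6]
  [  0,   5,  -4]
  [ -8,   0,   9]

A^3 = A^2·A:
A^3[1,1] = (5)(1) + (2)(2) + (-6)(-2) = 21
A^3[1,2] = (5)(0) + (2)(-2) + (-6)(-1) = 2
A^3[1,3] = (5)(-2) + (2)(-1) + (-6)(2) = -24
A^3[2,1] = (0)(1) + (5)(2) + (-4)(-2) = 18
A^3[2,2] = (0)(0) + (5)(-2) + (-4)(-1) = -6
A^3[2,3] = (0)(-2) + (5)(-1) + (-4)(2) = -13
A^3[3,1] = (-8)(1) + (0)(2) + (9)(-2) = -26
A^3[3,2] = (-8)(0) + (0)(-2) + (9)(-1) = -9
A^3[3,3] = (-8)(-2) + (0)(-1) + (9)(2) = 34
A^3 = 
  [ 21,   2, -24]
  [ 18,  -6, -13]
  [-26,  -9,  34]

A^4 = A^3·A:
A^4[1,1] = (21)(1) + (2)(2) + (-24)(-2) = 73
A^4[1,2] = (21)(0) + (2)(-2) + (-24)(-1) = 20
A^4[1,3] = (21)(-2) + (2)(-1) + (-24)(2) = -92
A^4[2,1] = (18)(1) + (-6)(2) + (-13)(-2) = 32
A^4[2,2] = (18)(0) + (-6)(-2) + (-13)(-1) = 25
A^4[2,3] = (18)(-2) + (-6)(-1) + (-13)(2) = -56
A^4[3,1] = (-26)(1) + (-9)(2) + (34)(-2) = -112
A^4[3,2] = (-26)(0) + (-9)(-2) + (34)(-1) = -16
A^4[3,3] = (-26)(-2) + (-9)(-1) + (34)(2) = 129
A^4 = 
  [ 73,  20, -92]
  [ 32,  25, -56]
  [-112, -16, 129]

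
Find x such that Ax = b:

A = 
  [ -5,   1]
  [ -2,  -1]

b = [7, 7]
Row reduce the augmented matrix [A|b]:
R2 → R2 - (2/5)·R1
REF = 
  [  -5,    1,    7]
  [   0, -7/5, 21/5]

Back-substitution:
x₂ = (21/5) / (-7/5) = -3
x₁ = (7 - (1)(-3)) / (-5) = -2

x = [-2, -3]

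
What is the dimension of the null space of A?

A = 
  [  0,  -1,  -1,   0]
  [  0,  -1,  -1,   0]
nullity(A) = 3

Row reduce:
R2 → R2 - (1)·R1
REF = 
  [  0,  -1,  -1,   0]
  [  0,   0,   0,   0]
Pivot columns: 2 → 1 pivot.
rank(A) = 1, so nullity(A) = 4 - 1 = 3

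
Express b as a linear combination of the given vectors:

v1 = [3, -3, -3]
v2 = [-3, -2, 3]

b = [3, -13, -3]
c1 = 3, c2 = 2

b = 3·v1 + 2·v2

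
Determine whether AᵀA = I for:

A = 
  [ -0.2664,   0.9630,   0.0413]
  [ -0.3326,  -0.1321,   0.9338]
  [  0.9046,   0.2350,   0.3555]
Yes

AᵀA = 
  [  0.9999,   0,   0]
  [  0,   1,   0]
  [  0,   0,   1.0001]
≈ I (equal to I up to the 4-dp rounding of the entries)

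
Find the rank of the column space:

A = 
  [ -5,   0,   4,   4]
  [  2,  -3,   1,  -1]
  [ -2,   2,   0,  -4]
Row reduce:
R2 → R2 + (2/5)·R1
R3 → R3 - (2/5)·R1
R3 → R3 + (2/3)·R2
REF = 
  [   -5,     0,     4,     4]
  [    0,    -3,  13/5,   3/5]
  [    0,     0,  2/15, -26/5]
Pivot columns: 1, 2, 3 → 3 pivots.
dim(Col(A)) = number of pivot columns = 3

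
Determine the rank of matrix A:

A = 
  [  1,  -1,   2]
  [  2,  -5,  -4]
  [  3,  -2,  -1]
rank(A) = 3

Row reduce:
R2 → R2 - (2)·R1
R3 → R3 - (3)·R1
R3 → R3 + (1/3)·R2
REF = 
  [    1,    -1,     2]
  [    0,    -3,    -8]
  [    0,     0, -29/3]
Pivot columns: 1, 2, 3 → 3 pivots.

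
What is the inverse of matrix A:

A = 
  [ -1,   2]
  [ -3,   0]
det(A) = (-1)(0) - (2)(-3) = 6
For a 2×2 matrix, A⁻¹ = (1/det(A)) · [[d, -b], [-c, a]]
    = (1/6) · [[0, -2], [3, -1]]

A⁻¹ = 
  [   0, -1/3]
  [ 1/2, -1/6]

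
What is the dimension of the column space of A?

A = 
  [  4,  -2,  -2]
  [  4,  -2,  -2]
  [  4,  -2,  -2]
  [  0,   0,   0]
Row reduce:
R2 → R2 - (1)·R1
R3 → R3 - (1)·R1
REF = 
  [  4,  -2,  -2]
  [  0,   0,   0]
  [  0,   0,   0]
  [  0,   0,   0]
Pivot columns: 1 → 1 pivot.
dim(Col(A)) = number of pivot columns = 1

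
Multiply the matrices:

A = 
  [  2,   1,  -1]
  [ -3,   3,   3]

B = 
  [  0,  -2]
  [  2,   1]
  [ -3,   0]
AB = 
  [  5,  -3]
  [ -3,   9]

A is 2×3 and B is 3×2, so AB is 2×2. Each entry is (row of A)·(column of B):
AB[1,1] = (2)(0) + (1)(2) + (-1)(-3) = 5
AB[1,2] = (2)(-2) + (1)(1) + (-1)(0) = -3
AB[2,1] = (-3)(0) + (3)(2) + (3)(-3) = -3
AB[2,2] = (-3)(-2) + (3)(1) + (3)(0) = 9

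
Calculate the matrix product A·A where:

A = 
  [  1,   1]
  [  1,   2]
A² = A·A:
A²[1,1] = (1)(1) + (1)(1) = 2
A²[1,2] = (1)(1) + (1)(2) = 3
A²[2,1] = (1)(1) + (2)(1) = 3
A²[2,2] = (1)(1) + (2)(2) = 5
A² = 
  [  2,   3]
  [  3,   5]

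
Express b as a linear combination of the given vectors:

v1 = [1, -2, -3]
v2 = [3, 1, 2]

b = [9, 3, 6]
c1 = 0, c2 = 3

b = 0·v1 + 3·v2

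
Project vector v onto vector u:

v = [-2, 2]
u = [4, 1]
proj_u(v) = [-24/17, -6/17]

v·u = (-2)(4) + (2)(1) = -6
u·u = (4)² + (1)² = 17
proj_u(v) = (v·u / u·u) × u = (-6/17) × u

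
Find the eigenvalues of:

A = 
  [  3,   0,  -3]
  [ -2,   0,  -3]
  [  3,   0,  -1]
λ = 0, 1 + i√5, 1 - i√5  (≈ 0, 1 + 2.236i, 1 - 2.236i)

Characteristic polynomial: det(λI - A) = λ³ - 2λ² + 6λ
The constant term is 0, so λ = 0 is a root: p(λ) = λ(λ² - 2λ + 6)
λ² - 2λ + 6 = 0  ⇒  λ = (2 ± √((-2)² - 4·(6)))/2 = (2 ± √(-20))/2
  = 1 + i√5,  1 - i√5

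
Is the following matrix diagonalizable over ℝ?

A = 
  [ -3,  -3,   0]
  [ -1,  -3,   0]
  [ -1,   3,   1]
Yes

Characteristic polynomial: det(λI - A) = λ³ + 5λ² - 6
Testing integer divisors of the constant term: p(1) = 0, so (λ - 1) is a factor:
p(λ) = (λ - 1)(λ² + 6λ + 6)
λ² + 6λ + 6 = 0  ⇒  λ = (-6 ± √((6)² - 4·(6)))/2 = (-6 ± √(12))/2
  = -3 + √3,  -3 - √3
Eigenvalues: 1, -3 + √3, -3 - √3  (≈ 1, -1.268, -4.732)
The two irrational eigenvalues are distinct (simple), so each has alg. mult. = geom. mult. = 1.
λ=1: alg. mult. = 1, geom. mult. = 3 - rank(A - (1)I) = 3 - 2 = 1
Sum of geometric multiplicities equals n, so A has n independent eigenvectors.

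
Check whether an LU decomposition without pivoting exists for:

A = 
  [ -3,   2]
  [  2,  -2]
Yes.
A[1,1] = -3 ≠ 0, so Gaussian elimination proceeds without a row swap: multiplier ℓ₂₁ = (2)/(-3) = -2/3, and U[2,2] = -2 - (-2/3)(2) = -2/3.
L = 
  [   1,    0]
  [-2/3,    1]
U = 
  [  -3,    2]
  [   0, -2/3]
Check row 2 of LU: [(-2/3)(-3), (-2/3)(2) + (-2/3)] = [2, -2] = row 2 of A ✓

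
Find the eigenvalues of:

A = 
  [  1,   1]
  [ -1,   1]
λ = 1 + i, 1 - i  (≈ 1 + 1i, 1 - 1i)

tr(A) = 2, det(A) = 2
Characteristic polynomial: λ² - tr(A)λ + det(A) = λ² - 2λ + 2
λ² - 2λ + 2 = 0  ⇒  λ = (2 ± √((-2)² - 4·(2)))/2 = (2 ± √(-4))/2
  = 1 + i,  1 - i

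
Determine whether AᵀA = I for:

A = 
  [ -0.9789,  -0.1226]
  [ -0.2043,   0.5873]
No

AᵀA = 
  [  1,   0]
  [  0,   0.3600]
≠ I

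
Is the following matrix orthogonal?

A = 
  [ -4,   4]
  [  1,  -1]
No

AᵀA = 
  [ 17, -17]
  [-17,  17]
≠ I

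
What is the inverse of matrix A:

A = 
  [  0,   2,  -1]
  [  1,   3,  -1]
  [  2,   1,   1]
det(A) = (0)·((3)(1) - (-1)(1)) - (2)·((1)(1) - (-1)(2)) + (-1)·((1)(1) - (3)(2))
  = (0)(4) - (2)(3) + (-1)(-5)
  = -1
det(A) = -1 ≠ 0, so A is invertible.

Cofactors Cᵢⱼ = (-1)ⁱ⁺ʲ·Mᵢⱼ:
C = 
  [  4,  -3,  -5]
  [ -3,   2,   4]
  [  1,  -1,  -2]

adj(A) = Cᵀ:
adj(A) = 
  [  4,  -3,   1]
  [ -3,   2,  -1]
  [ -5,   4,  -2]

A⁻¹ = (-1) · adj(A):
A⁻¹ = 
  [ -4,   3,  -1]
  [  3,  -2,   1]
  [  5,  -4,   2]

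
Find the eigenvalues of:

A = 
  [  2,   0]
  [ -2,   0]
λ = 2, 0

tr(A) = 2, det(A) = 0
Characteristic polynomial: λ² - tr(A)λ + det(A) = λ² - 2λ
λ² - 2λ = λ(λ - 2)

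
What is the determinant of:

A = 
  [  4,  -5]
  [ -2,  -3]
-22

For a 2×2 matrix, det = ad - bc = (4)(-3) - (-5)(-2) = -22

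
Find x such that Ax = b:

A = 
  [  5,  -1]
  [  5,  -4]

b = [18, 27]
x = [3, -3]

Row reduce the augmented matrix [A|b]:
R2 → R2 - (1)·R1
REF = 
  [  5,  -1,  18]
  [  0,  -3,   9]

Back-substitution:
x₂ = 9 / (-3) = -3
x₁ = (18 - (-1)(-3)) / 5 = 3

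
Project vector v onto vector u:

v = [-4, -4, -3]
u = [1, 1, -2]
proj_u(v) = [-1/3, -1/3, 2/3]

v·u = (-4)(1) + (-4)(1) + (-3)(-2) = -2
u·u = (1)² + (1)² + (-2)² = 6
proj_u(v) = (v·u / u·u) × u = (-2/6) × u = (-1/3) × u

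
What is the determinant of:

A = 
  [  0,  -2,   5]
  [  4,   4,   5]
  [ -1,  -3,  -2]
Cofactor expansion along row 1:
det(A) = (0)·((4)(-2) - (5)(-3)) - (-2)·((4)(-2) - (5)(-1)) + (5)·((4)(-3) - (4)(-1))
  = (0)(7) - (-2)(-3) + (5)(-8)
  = -46

det(A) = -46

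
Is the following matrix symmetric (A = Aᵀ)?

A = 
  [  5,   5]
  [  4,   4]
No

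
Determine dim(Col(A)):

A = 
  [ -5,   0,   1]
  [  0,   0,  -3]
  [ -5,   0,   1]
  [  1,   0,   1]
Row reduce:
R3 → R3 - (1)·R1
R4 → R4 + (1/5)·R1
R4 → R4 + (2/5)·R2
REF = 
  [ -5,   0,   1]
  [  0,   0,  -3]
  [  0,   0,   0]
  [  0,   0,   0]
Pivot columns: 1, 3 → 2 pivots.
dim(Col(A)) = number of pivot columns = 2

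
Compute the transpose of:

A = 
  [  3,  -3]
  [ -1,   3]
Aᵀ = 
  [  3,  -1]
  [ -3,   3]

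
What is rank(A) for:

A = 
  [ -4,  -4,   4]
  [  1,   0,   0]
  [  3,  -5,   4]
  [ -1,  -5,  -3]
Row reduce:
R2 → R2 + (1/4)·R1
R3 → R3 + (3/4)·R1
R4 → R4 - (1/4)·R1
R3 → R3 - (8)·R2
R4 → R4 - (4)·R2
R4 → R4 - (8)·R3
REF = 
  [ -4,  -4,   4]
  [  0,  -1,   1]
  [  0,   0,  -1]
  [  0,   0,   0]
Pivot columns: 1, 2, 3 → 3 pivots.

rank(A) = 3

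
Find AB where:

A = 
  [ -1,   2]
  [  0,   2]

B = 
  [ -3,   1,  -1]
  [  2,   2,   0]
A is 2×2 and B is 2×3, so AB is 2×3. Each entry is (row of A)·(column of B):
AB[1,1] = (-1)(-3) + (2)(2) = 7
AB[1,2] = (-1)(1) + (2)(2) = 3
AB[1,3] = (-1)(-1) + (2)(0) = 1
AB[2,1] = (0)(-3) + (2)(2) = 4
AB[2,2] = (0)(1) + (2)(2) = 4
AB[2,3] = (0)(-1) + (2)(0) = 0

AB = 
  [  7,   3,   1]
  [  4,   4,   0]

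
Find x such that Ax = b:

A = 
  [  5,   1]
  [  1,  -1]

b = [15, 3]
Row reduce the augmented matrix [A|b]:
R2 → R2 - (1/5)·R1
REF = 
  [   5,    1,   15]
  [   0, -6/5,    0]

Back-substitution:
x₂ = 0 / (-6/5) = 0
x₁ = (15 - (1)(0)) / 5 = 3

x = [3, 0]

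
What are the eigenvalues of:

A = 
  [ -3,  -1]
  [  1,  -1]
tr(A) = -4, det(A) = 4
Characteristic polynomial: λ² - tr(A)λ + det(A) = λ² + 4λ + 4
λ² + 4λ + 4 = (λ + 2)²

λ = -2, -2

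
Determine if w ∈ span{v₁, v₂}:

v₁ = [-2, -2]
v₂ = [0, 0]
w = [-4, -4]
Yes

Form the augmented matrix and row-reduce:
[v₁|v₂|w] = 
  [ -2,   0,  -4]
  [ -2,   0,  -4]
R2 → R2 - (1)·R1
REF = 
  [ -2,   0,  -4]
  [  0,   0,   0]

No row of the form [0 0 | nonzero], so the system is consistent. Back-substitution gives c₁ = 2, c₂ = 0: w = (2)·v₁ + (0)·v₂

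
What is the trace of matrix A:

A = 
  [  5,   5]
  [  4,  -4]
1

tr(A) = 5 + -4 = 1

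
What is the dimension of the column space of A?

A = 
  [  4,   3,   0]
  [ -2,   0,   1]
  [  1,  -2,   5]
Row reduce:
R2 → R2 + (1/2)·R1
R3 → R3 - (1/4)·R1
R3 → R3 + (11/6)·R2
REF = 
  [   4,    3,    0]
  [   0,  3/2,    1]
  [   0,    0, 41/6]
Pivot columns: 1, 2, 3 → 3 pivots.
dim(Col(A)) = number of pivot columns = 3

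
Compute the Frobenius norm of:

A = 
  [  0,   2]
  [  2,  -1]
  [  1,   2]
||A||_F = 3.742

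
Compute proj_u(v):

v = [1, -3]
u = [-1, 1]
v·u = (1)(-1) + (-3)(1) = -4
u·u = (-1)² + (1)² = 2
proj_u(v) = (v·u / u·u) × u = (-4/2) × u = (-2) × u

proj_u(v) = [2, -2]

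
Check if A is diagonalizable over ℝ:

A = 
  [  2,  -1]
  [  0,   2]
No

tr(A) = 4, det(A) = 4
Characteristic polynomial: λ² - tr(A)λ + det(A) = λ² - 4λ + 4
λ² - 4λ + 4 = (λ - 2)²
Eigenvalues: 2, 2
λ=2: alg. mult. = 2, geom. mult. = 2 - rank(A - (2)I) = 2 - 1 = 1
Sum of geometric multiplicities = 1 < n = 2, so there aren't enough independent eigenvectors.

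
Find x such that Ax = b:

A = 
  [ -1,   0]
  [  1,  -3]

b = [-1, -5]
Row reduce the augmented matrix [A|b]:
R2 → R2 + (1)·R1
REF = 
  [ -1,   0,  -1]
  [  0,  -3,  -6]

Back-substitution:
x₂ = (-6) / (-3) = 2
x₁ = (-1 - (0)(2)) / (-1) = 1

x = [1, 2]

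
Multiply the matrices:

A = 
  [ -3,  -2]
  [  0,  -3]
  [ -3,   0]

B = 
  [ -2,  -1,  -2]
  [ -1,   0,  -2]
AB = 
  [  8,   3,  10]
  [  3,   0,   6]
  [  6,   3,   6]

A is 3×2 and B is 2×3, so AB is 3×3. Each entry is (row of A)·(column of B):
AB[1,1] = (-3)(-2) + (-2)(-1) = 8
AB[1,2] = (-3)(-1) + (-2)(0) = 3
AB[1,3] = (-3)(-2) + (-2)(-2) = 10
AB[2,1] = (0)(-2) + (-3)(-1) = 3
AB[2,2] = (0)(-1) + (-3)(0) = 0
AB[2,3] = (0)(-2) + (-3)(-2) = 6
AB[3,1] = (-3)(-2) + (0)(-1) = 6
AB[3,2] = (-3)(-1) + (0)(0) = 3
AB[3,3] = (-3)(-2) + (0)(-2) = 6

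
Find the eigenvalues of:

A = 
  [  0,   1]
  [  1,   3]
λ = (3 + √13)/2, (3 - √13)/2  (≈ 3.303, -0.3028)

tr(A) = 3, det(A) = -1
Characteristic polynomial: λ² - tr(A)λ + det(A) = λ² - 3λ - 1
λ² - 3λ - 1 = 0  ⇒  λ = (3 ± √((-3)² - 4·(-1)))/2 = (3 ± √(13))/2
  = (3 + √13)/2,  (3 - √13)/2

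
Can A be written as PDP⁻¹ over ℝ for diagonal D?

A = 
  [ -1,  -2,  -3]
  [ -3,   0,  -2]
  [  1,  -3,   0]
No

Characteristic polynomial: det(λI - A) = λ³ + λ² - 9λ + 17
By the rational root theorem any rational root is an integer dividing 17; none of those is a root, so p(λ) has no rational roots and hence (being an irreducible cubic) no repeated roots.
Discriminant of the cubic: Δ = -7628
Δ < 0 ⇒ one real eigenvalue and a complex-conjugate pair: λ ≈ -4.153, 1.576 + 1.268i, 1.576 - 1.268i
Has complex eigenvalues (not diagonalizable over ℝ).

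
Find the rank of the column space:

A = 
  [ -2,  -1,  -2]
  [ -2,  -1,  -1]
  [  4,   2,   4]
Row reduce:
R2 → R2 - (1)·R1
R3 → R3 + (2)·R1
REF = 
  [ -2,  -1,  -2]
  [  0,   0,   1]
  [  0,   0,   0]
Pivot columns: 1, 3 → 2 pivots.
dim(Col(A)) = number of pivot columns = 2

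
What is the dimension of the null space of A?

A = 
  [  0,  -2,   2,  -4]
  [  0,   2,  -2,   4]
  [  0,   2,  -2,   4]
nullity(A) = 3

Row reduce:
R2 → R2 + (1)·R1
R3 → R3 + (1)·R1
REF = 
  [  0,  -2,   2,  -4]
  [  0,   0,   0,   0]
  [  0,   0,   0,   0]
Pivot columns: 2 → 1 pivot.
rank(A) = 1, so nullity(A) = 4 - 1 = 3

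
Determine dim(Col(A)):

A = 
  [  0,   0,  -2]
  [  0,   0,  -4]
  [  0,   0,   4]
Row reduce:
R2 → R2 - (2)·R1
R3 → R3 + (2)·R1
REF = 
  [  0,   0,  -2]
  [  0,   0,   0]
  [  0,   0,   0]
Pivot columns: 3 → 1 pivot.
dim(Col(A)) = number of pivot columns = 1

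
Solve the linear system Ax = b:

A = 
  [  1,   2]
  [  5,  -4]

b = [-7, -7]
x = [-3, -2]

Row reduce the augmented matrix [A|b]:
R2 → R2 - (5)·R1
REF = 
  [  1,   2,  -7]
  [  0, -14,  28]

Back-substitution:
x₂ = 28 / (-14) = -2
x₁ = (-7 - (2)(-2)) / 1 = -3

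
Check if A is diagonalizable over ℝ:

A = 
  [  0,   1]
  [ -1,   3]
Yes

tr(A) = 3, det(A) = 1
Characteristic polynomial: λ² - tr(A)λ + det(A) = λ² - 3λ + 1
λ² - 3λ + 1 = 0  ⇒  λ = (3 ± √((-3)² - 4·(1)))/2 = (3 ± √(5))/2
  = (3 + √5)/2,  (3 - √5)/2
Eigenvalues: (3 + √5)/2, (3 - √5)/2  (≈ 2.618, 0.382)
The two irrational eigenvalues are distinct (simple), so each has alg. mult. = geom. mult. = 1.
Sum of geometric multiplicities equals n, so A has n independent eigenvectors.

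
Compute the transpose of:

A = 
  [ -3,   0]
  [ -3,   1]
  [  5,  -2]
Aᵀ = 
  [ -3,  -3,   5]
  [  0,   1,  -2]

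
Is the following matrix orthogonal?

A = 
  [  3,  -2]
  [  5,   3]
No

AᵀA = 
  [ 34,   9]
  [  9,  13]
≠ I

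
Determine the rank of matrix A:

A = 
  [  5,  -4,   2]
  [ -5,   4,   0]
rank(A) = 2

Row reduce:
R2 → R2 + (1)·R1
REF = 
  [  5,  -4,   2]
  [  0,   0,   2]
Pivot columns: 1, 3 → 2 pivots.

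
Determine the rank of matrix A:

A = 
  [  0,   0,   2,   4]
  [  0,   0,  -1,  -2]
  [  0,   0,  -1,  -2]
rank(A) = 1

Row reduce:
R2 → R2 + (1/2)·R1
R3 → R3 + (1/2)·R1
REF = 
  [  0,   0,   2,   4]
  [  0,   0,   0,   0]
  [  0,   0,   0,   0]
Pivot columns: 3 → 1 pivot.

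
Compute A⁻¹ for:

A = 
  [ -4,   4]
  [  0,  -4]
det(A) = (-4)(-4) - (4)(0) = 16
For a 2×2 matrix, A⁻¹ = (1/det(A)) · [[d, -b], [-c, a]]
    = (1/16) · [[-4, -4], [0, -4]]

A⁻¹ = 
  [-1/4, -1/4]
  [   0, -1/4]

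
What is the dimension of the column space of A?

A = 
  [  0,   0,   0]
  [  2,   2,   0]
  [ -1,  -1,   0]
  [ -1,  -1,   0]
dim(Col(A)) = 1

Row reduce:
Swap R1 ↔ R2
R3 → R3 + (1/2)·R1
R4 → R4 + (1/2)·R1
REF = 
  [  2,   2,   0]
  [  0,   0,   0]
  [  0,   0,   0]
  [  0,   0,   0]
Pivot columns: 1 → 1 pivot.
dim(Col(A)) = number of pivot columns = 1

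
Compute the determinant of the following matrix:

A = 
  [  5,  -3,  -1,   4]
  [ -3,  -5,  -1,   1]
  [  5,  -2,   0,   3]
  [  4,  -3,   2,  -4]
145

Cofactor expansion along row 1: det(A) = a₁₁M₁₁ - a₁₂M₁₂ + a₁₃M₁₃ - a₁₄M₁₄

M₁₁ = det[[-5, -1, 1]; [-2, 0, 3]; [-3, 2, -4]]
  = (-5)·((0)(-4) - (3)(2)) - (-1)·((-2)(-4) - (3)(-3)) + (1)·((-2)(2) - (0)(-3))
  = (-5)(-6) - (-1)(17) + (1)(-4)
  = 43
M₁₂ = det[[-3, -1, 1]; [5, 0, 3]; [4, 2, -4]]
  = (-3)·((0)(-4) - (3)(2)) - (-1)·((5)(-4) - (3)(4)) + (1)·((5)(2) - (0)(4))
  = (-3)(-6) - (-1)(-32) + (1)(10)
  = -4
M₁₃ = det[[-3, -5, 1]; [5, -2, 3]; [4, -3, -4]]
  = (-3)·((-2)(-4) - (3)(-3)) - (-5)·((5)(-4) - (3)(4)) + (1)·((5)(-3) - (-2)(4))
  = (-3)(17) - (-5)(-32) + (1)(-7)
  = -218
M₁₄ = det[[-3, -5, -1]; [5, -2, 0]; [4, -3, 2]]
  = (-3)·((-2)(2) - (0)(-3)) - (-5)·((5)(2) - (0)(4)) + (-1)·((5)(-3) - (-2)(4))
  = (-3)(-4) - (-5)(10) + (-1)(-7)
  = 69

det(A) = (5)(43) - (-3)(-4) + (-1)(-218) - (4)(69) = 145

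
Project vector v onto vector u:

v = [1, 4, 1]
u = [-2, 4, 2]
proj_u(v) = [-4/3, 8/3, 4/3]

v·u = (1)(-2) + (4)(4) + (1)(2) = 16
u·u = (-2)² + (4)² + (2)² = 24
proj_u(v) = (v·u / u·u) × u = (16/24) × u = (2/3) × u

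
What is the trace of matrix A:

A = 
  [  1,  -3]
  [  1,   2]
3

tr(A) = 1 + 2 = 3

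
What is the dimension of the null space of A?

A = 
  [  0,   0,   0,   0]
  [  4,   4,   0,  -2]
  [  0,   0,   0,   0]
nullity(A) = 3

Row reduce:
Swap R1 ↔ R2
REF = 
  [  4,   4,   0,  -2]
  [  0,   0,   0,   0]
  [  0,   0,   0,   0]
Pivot columns: 1 → 1 pivot.
rank(A) = 1, so nullity(A) = 4 - 1 = 3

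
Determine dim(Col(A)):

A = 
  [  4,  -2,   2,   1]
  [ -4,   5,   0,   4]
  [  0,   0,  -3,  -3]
dim(Col(A)) = 3

Row reduce:
R2 → R2 + (1)·R1
REF = 
  [  4,  -2,   2,   1]
  [  0,   3,   2,   5]
  [  0,   0,  -3,  -3]
Pivot columns: 1, 2, 3 → 3 pivots.
dim(Col(A)) = number of pivot columns = 3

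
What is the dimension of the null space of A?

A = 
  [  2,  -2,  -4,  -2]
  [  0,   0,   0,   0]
nullity(A) = 3

Row reduce:
(no row operations needed)
REF = 
  [  2,  -2,  -4,  -2]
  [  0,   0,   0,   0]
Pivot columns: 1 → 1 pivot.
rank(A) = 1, so nullity(A) = 4 - 1 = 3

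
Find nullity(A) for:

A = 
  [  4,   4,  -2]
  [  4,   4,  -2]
nullity(A) = 2

Row reduce:
R2 → R2 - (1)·R1
REF = 
  [  4,   4,  -2]
  [  0,   0,   0]
Pivot columns: 1 → 1 pivot.
rank(A) = 1, so nullity(A) = 3 - 1 = 2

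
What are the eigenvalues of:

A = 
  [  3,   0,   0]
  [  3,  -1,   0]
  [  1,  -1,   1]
Characteristic polynomial: det(λI - A) = λ³ - 3λ² - λ + 3
Testing integer divisors of the constant term: p(-1) = 0, so (λ + 1) is a factor:
p(λ) = (λ + 1)(λ² - 4λ + 3)
λ² - 4λ + 3 = (λ - 1)(λ - 3)

λ = -1, 3, 1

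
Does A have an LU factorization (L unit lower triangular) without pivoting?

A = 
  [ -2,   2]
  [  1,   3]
Yes.
A[1,1] = -2 ≠ 0, so Gaussian elimination proceeds without a row swap: multiplier ℓ₂₁ = (1)/(-2) = -1/2, and U[2,2] = 3 - (-1/2)(2) = 4.
L = 
  [   1,    0]
  [-1/2,    1]
U = 
  [ -2,   2]
  [  0,   4]
Check row 2 of LU: [(-1/2)(-2), (-1/2)(2) + 4] = [1, 3] = row 2 of A ✓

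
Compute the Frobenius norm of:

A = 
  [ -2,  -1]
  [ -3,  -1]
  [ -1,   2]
||A||_F = 4.472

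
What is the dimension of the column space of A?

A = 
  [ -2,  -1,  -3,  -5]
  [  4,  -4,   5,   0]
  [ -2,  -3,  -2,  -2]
dim(Col(A)) = 3

Row reduce:
R2 → R2 + (2)·R1
R3 → R3 - (1)·R1
R3 → R3 - (1/3)·R2
REF = 
  [  -2,   -1,   -3,   -5]
  [   0,   -6,   -1,  -10]
  [   0,    0,  4/3, 19/3]
Pivot columns: 1, 2, 3 → 3 pivots.
dim(Col(A)) = number of pivot columns = 3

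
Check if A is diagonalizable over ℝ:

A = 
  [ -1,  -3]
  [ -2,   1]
Yes

tr(A) = 0, det(A) = -7
Characteristic polynomial: λ² - tr(A)λ + det(A) = λ² - 7
λ² - 7 = 0  ⇒  λ = (0 ± √((0)² - 4·(-7)))/2 = (0 ± √(28))/2
  = √7,  -√7
Eigenvalues: √7, -√7  (≈ 2.646, -2.646)
The two irrational eigenvalues are distinct (simple), so each has alg. mult. = geom. mult. = 1.
Sum of geometric multiplicities equals n, so A has n independent eigenvectors.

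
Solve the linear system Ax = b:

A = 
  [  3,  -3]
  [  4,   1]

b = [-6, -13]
Row reduce the augmented matrix [A|b]:
R2 → R2 - (4/3)·R1
REF = 
  [  3,  -3,  -6]
  [  0,   5,  -5]

Back-substitution:
x₂ = (-5) / 5 = -1
x₁ = (-6 - (-3)(-1)) / 3 = -3

x = [-3, -1]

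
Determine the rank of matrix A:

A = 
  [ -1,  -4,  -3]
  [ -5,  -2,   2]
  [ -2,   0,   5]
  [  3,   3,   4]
rank(A) = 3

Row reduce:
R2 → R2 - (5)·R1
R3 → R3 - (2)·R1
R4 → R4 + (3)·R1
R3 → R3 - (4/9)·R2
R4 → R4 + (1/2)·R2
R4 → R4 - (63/62)·R3
REF = 
  [  -1,   -4,   -3]
  [   0,   18,   17]
  [   0,    0, 31/9]
  [   0,    0,    0]
Pivot columns: 1, 2, 3 → 3 pivots.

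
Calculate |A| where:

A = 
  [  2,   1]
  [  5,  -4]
For a 2×2 matrix, det = ad - bc = (2)(-4) - (1)(5) = -13

det(A) = -13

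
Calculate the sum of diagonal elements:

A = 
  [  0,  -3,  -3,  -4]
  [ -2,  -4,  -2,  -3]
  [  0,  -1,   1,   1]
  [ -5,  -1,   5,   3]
0

tr(A) = 0 + -4 + 1 + 3 = 0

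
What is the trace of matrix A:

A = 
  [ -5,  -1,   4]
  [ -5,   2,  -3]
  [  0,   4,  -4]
-7

tr(A) = -5 + 2 + -4 = -7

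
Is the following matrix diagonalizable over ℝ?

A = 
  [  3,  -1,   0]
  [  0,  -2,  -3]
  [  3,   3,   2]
No

Characteristic polynomial: det(λI - A) = λ³ - 3λ² + 5λ - 24
By the rational root theorem any rational root is an integer dividing 24; none of those is a root, so p(λ) has no rational roots and hence (being an irreducible cubic) no repeated roots.
Discriminant of the cubic: Δ = -11939
Δ < 0 ⇒ one real eigenvalue and a complex-conjugate pair: λ ≈ 3.518, -0.259 + 2.599i, -0.259 - 2.599i
Has complex eigenvalues (not diagonalizable over ℝ).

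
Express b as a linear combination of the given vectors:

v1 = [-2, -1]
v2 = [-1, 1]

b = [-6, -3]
c1 = 3, c2 = 0

b = 3·v1 + 0·v2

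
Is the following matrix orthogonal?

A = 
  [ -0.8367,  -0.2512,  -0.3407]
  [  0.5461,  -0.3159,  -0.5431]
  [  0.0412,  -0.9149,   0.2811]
No

AᵀA = 
  [  1,   0,   0.0001]
  [  0,   0.9999,   0]
  [  0.0001,   0,   0.4901]
≠ I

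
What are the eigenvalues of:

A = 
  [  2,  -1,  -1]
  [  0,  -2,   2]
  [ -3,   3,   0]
λ = 0, √13, -√13  (≈ 0, 3.606, -3.606)

Characteristic polynomial: det(λI - A) = λ³ - 13λ
The constant term is 0, so λ = 0 is a root: p(λ) = λ(λ² - 13)
λ² - 13 = 0  ⇒  λ = (0 ± √((0)² - 4·(-13)))/2 = (0 ± √(52))/2
  = √13,  -√13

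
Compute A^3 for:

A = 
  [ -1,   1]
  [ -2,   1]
A^3 = 
  [  1,  -1]
  [  2,  -1]

A² = A·A:
A²[1,1] = (-1)(-1) + (1)(-2) = -1
A²[1,2] = (-1)(1) + (1)(1) = 0
A²[2,1] = (-2)(-1) + (1)(-2) = 0
A²[2,2] = (-2)(1) + (1)(1) = -1
A² = 
  [ -1,   0]
  [  0,  -1]

A^3 = A^2·A:
A^3[1,1] = (-1)(-1) + (0)(-2) = 1
A^3[1,2] = (-1)(1) + (0)(1) = -1
A^3[2,1] = (0)(-1) + (-1)(-2) = 2
A^3[2,2] = (0)(1) + (-1)(1) = -1
A^3 = 
  [  1,  -1]
  [  2,  -1]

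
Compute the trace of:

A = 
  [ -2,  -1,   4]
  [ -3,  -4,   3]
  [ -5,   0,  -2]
-8

tr(A) = -2 + -4 + -2 = -8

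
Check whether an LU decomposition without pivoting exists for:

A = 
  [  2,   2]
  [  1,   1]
Yes.
A[1,1] = 2 ≠ 0, so Gaussian elimination proceeds without a row swap: multiplier ℓ₂₁ = (1)/(2) = 1/2, and U[2,2] = 1 - (1/2)(2) = 0.
L = 
  [  1,   0]
  [1/2,   1]
U = 
  [  2,   2]
  [  0,   0]
Check row 2 of LU: [(1/2)(2), (1/2)(2) + 0] = [1, 1] = row 2 of A ✓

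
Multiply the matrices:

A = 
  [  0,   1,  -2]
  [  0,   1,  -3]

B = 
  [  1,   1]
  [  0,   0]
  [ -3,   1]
A is 2×3 and B is 3×2, so AB is 2×2. Each entry is (row of A)·(column of B):
AB[1,1] = (0)(1) + (1)(0) + (-2)(-3) = 6
AB[1,2] = (0)(1) + (1)(0) + (-2)(1) = -2
AB[2,1] = (0)(1) + (1)(0) + (-3)(-3) = 9
AB[2,2] = (0)(1) + (1)(0) + (-3)(1) = -3

AB = 
  [  6,  -2]
  [  9,  -3]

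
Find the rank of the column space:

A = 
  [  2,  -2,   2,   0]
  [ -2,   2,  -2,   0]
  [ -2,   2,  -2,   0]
dim(Col(A)) = 1

Row reduce:
R2 → R2 + (1)·R1
R3 → R3 + (1)·R1
REF = 
  [  2,  -2,   2,   0]
  [  0,   0,   0,   0]
  [  0,   0,   0,   0]
Pivot columns: 1 → 1 pivot.
dim(Col(A)) = number of pivot columns = 1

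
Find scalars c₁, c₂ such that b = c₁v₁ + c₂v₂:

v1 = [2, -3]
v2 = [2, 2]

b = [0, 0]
c1 = 0, c2 = 0

b = 0·v1 + 0·v2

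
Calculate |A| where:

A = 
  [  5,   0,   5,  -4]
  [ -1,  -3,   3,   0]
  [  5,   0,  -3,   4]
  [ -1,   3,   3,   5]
1368

Cofactor expansion along row 1: det(A) = a₁₁M₁₁ - a₁₂M₁₂ + a₁₃M₁₃ - a₁₄M₁₄

M₁₁ = det[[-3, 3, 0]; [0, -3, 4]; [3, 3, 5]]
  = (-3)·((-3)(5) - (4)(3)) - (3)·((0)(5) - (4)(3)) + (0)·((0)(3) - (-3)(3))
  = (-3)(-27) - (3)(-12) + (0)(9)
  = 117
M₁₂ = det[[-1, 3, 0]; [5, -3, 4]; [-1, 3, 5]]
  = (-1)·((-3)(5) - (4)(3)) - (3)·((5)(5) - (4)(-1)) + (0)·((5)(3) - (-3)(-1))
  = (-1)(-27) - (3)(29) + (0)(12)
  = -60
M₁₃ = det[[-1, -3, 0]; [5, 0, 4]; [-1, 3, 5]]
  = (-1)·((0)(5) - (4)(3)) - (-3)·((5)(5) - (4)(-1)) + (0)·((5)(3) - (0)(-1))
  = (-1)(-12) - (-3)(29) + (0)(15)
  = 99
M₁₄ = det[[-1, -3, 3]; [5, 0, -3]; [-1, 3, 3]]
  = (-1)·((0)(3) - (-3)(3)) - (-3)·((5)(3) - (-3)(-1)) + (3)·((5)(3) - (0)(-1))
  = (-1)(9) - (-3)(12) + (3)(15)
  = 72

det(A) = (5)(117) - (0)(-60) + (5)(99) - (-4)(72) = 1368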